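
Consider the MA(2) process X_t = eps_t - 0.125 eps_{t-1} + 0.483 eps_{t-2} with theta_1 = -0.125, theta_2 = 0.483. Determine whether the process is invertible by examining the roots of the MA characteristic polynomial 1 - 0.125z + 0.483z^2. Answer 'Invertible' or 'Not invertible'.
\text{Invertible}

The MA(q) characteristic polynomial is P(z) = 1 - 0.125z + 0.483z^2.
Invertibility requires all roots to lie outside the unit circle, i.e. |z| > 1 for every root.
Set 1 + (-0.125) z + (0.483) z^2 = 0, i.e. a z^2 + b z + c = 0 with a = 0.483, b = -0.125, c = 1.
Discriminant D = b^2 - 4ac = (-0.125)^2 - 4*(0.483)*1 = 0.015625 - (1.932) = -1.916375.
D < 0, so the roots are the complex-conjugate pair z = (-b +/- i sqrt(-D)) / (2a) = 0.1294 +/- 1.4331i.
For a conjugate pair |z|^2 = z * conj(z) = (product of roots) = c/a = 1/(0.483) = 2.070393, so |z| = sqrt(2.070393) = 1.4389 for both roots.
Moduli of all roots: 1.4389, 1.4389.
All moduli strictly greater than 1? Yes.
Verdict: Invertible.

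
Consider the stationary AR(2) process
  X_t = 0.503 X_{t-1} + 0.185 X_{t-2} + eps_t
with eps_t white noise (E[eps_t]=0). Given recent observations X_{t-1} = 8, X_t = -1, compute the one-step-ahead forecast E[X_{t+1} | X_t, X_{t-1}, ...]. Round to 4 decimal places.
E[X_{t+1} \mid \mathcal F_t] = 0.9770

For an AR(p) model X_t = c + sum_i phi_i X_{t-i} + eps_t, the
one-step-ahead conditional mean is
  E[X_{t+1} | X_t, ...] = c + sum_i phi_i X_{t+1-i}.
Substitute known values:
  E[X_{t+1} | ...] = (0.503) * (-1) + (0.185) * (8)
                   = 0.9770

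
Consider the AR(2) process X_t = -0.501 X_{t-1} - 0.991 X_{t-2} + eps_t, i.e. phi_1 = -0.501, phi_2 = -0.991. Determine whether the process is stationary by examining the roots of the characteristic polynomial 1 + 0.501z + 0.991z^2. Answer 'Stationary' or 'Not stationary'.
\text{Stationary}

The AR(p) characteristic polynomial is P(z) = 1 + 0.501z + 0.991z^2.
Stationarity requires all roots to lie outside the unit circle, i.e. |z| > 1 for every root.
Set 1 + (0.501) z + (0.991) z^2 = 0, i.e. a z^2 + b z + c = 0 with a = 0.991, b = 0.501, c = 1.
Discriminant D = b^2 - 4ac = (0.501)^2 - 4*(0.991)*1 = 0.251001 - (3.964) = -3.712999.
D < 0, so the roots are the complex-conjugate pair z = (-b +/- i sqrt(-D)) / (2a) = -0.2528 +/- 0.9722i.
For a conjugate pair |z|^2 = z * conj(z) = (product of roots) = c/a = 1/(0.991) = 1.009082, so |z| = sqrt(1.009082) = 1.0045 for both roots.
Moduli of all roots: 1.0045, 1.0045.
All moduli strictly greater than 1? Yes.
Verdict: Stationary.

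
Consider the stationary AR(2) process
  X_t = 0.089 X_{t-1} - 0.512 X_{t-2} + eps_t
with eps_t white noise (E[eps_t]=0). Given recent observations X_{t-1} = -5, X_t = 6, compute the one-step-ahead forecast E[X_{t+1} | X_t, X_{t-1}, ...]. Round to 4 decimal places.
E[X_{t+1} \mid \mathcal F_t] = 3.0940

For an AR(p) model X_t = c + sum_i phi_i X_{t-i} + eps_t, the
one-step-ahead conditional mean is
  E[X_{t+1} | X_t, ...] = c + sum_i phi_i X_{t+1-i}.
Substitute known values:
  E[X_{t+1} | ...] = (0.089) * (6) + (-0.512) * (-5)
                   = 3.0940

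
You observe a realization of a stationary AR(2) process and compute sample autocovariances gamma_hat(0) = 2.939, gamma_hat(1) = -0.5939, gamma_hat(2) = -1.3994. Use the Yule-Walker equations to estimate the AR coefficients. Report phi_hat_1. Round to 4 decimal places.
\hat\phi_{1} = -0.3110

The Yule-Walker equations for an AR(p) process read, in matrix form,
  Gamma_p phi = r_p,   with   (Gamma_p)_{ij} = gamma(|i - j|),
                       (r_p)_i = gamma(i),   i,j = 1..p.
Substitute the sample gammas (Toeplitz matrix and right-hand side of size 2):
  Gamma_p = [[2.939, -0.5939], [-0.5939, 2.939]]
  r_p     = [-0.5939, -1.3994]
Written out:
  2.939 phi_1 - 0.5939 phi_2 = -0.5939
  -0.5939 phi_1 + 2.939 phi_2 = -1.3994
Solve by Cramer's rule:
  det = gamma(0)^2 - gamma(1)^2 = (2.939)^2 - (-0.5939)^2 = 8.637721 - 0.35271721 = 8.28500379
  phi_hat_1 = [gamma(1) gamma(0) - gamma(1) gamma(2)] / det = [(-0.5939)(2.939) - (-0.5939)(-1.3994)] / 8.28500379 = -2.57657576 / 8.28500379 = -0.311
  phi_hat_2 = [gamma(0) gamma(2) - gamma(1)^2] / det = [(2.939)(-1.3994) - (-0.5939)^2] / 8.28500379 = -4.46555381 / 8.28500379 = -0.539
So phi_hat = [-0.3110, -0.5390].
Therefore phi_hat_1 = -0.3110.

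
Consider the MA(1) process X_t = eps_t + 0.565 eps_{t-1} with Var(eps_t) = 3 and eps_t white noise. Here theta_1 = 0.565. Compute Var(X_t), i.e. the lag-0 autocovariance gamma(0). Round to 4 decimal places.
\gamma(0) = 3.9577

For an MA(q) process X_t = eps_t + sum_i theta_i eps_{t-i} with
Var(eps_t) = sigma^2, the variance is
  gamma(0) = sigma^2 * (1 + sum_i theta_i^2).
  sum_i theta_i^2 = (0.565)^2 = 0.319225.
  gamma(0) = 3 * (1 + 0.319225) = 3 * 1.319225 = 3.957675, which rounds to 3.9577.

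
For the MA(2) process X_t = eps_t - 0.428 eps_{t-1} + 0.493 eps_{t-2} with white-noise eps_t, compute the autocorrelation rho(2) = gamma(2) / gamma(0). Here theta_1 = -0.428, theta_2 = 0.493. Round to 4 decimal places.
\rho(2) = 0.3457

For an MA(q) process with theta_0 = 1, the autocovariance is
  gamma(k) = sigma^2 * sum_{i=0..q-k} theta_i * theta_{i+k},
and rho(k) = gamma(k) / gamma(0). Sigma^2 cancels.
  numerator   = (1)*(0.493) = 0.493.
  denominator = (1)^2 + (-0.428)^2 + (0.493)^2 = 1.426233.
  rho(2) = 0.493 / 1.426233 = 0.3457.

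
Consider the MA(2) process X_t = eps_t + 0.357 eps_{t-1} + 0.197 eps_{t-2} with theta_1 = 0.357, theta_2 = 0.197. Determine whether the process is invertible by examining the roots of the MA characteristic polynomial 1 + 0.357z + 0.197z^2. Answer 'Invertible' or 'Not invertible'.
\text{Invertible}

The MA(q) characteristic polynomial is P(z) = 1 + 0.357z + 0.197z^2.
Invertibility requires all roots to lie outside the unit circle, i.e. |z| > 1 for every root.
Set 1 + (0.357) z + (0.197) z^2 = 0, i.e. a z^2 + b z + c = 0 with a = 0.197, b = 0.357, c = 1.
Discriminant D = b^2 - 4ac = (0.357)^2 - 4*(0.197)*1 = 0.127449 - (0.788) = -0.660551.
D < 0, so the roots are the complex-conjugate pair z = (-b +/- i sqrt(-D)) / (2a) = -0.9061 +/- 2.0628i.
For a conjugate pair |z|^2 = z * conj(z) = (product of roots) = c/a = 1/(0.197) = 5.076142, so |z| = sqrt(5.076142) = 2.253 for both roots.
Moduli of all roots: 2.2530, 2.2530.
All moduli strictly greater than 1? Yes.
Verdict: Invertible.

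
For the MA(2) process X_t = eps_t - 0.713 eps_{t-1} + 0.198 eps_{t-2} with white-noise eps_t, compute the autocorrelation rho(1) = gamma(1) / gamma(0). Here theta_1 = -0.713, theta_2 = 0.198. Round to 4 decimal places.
\rho(1) = -0.5519

For an MA(q) process with theta_0 = 1, the autocovariance is
  gamma(k) = sigma^2 * sum_{i=0..q-k} theta_i * theta_{i+k},
and rho(k) = gamma(k) / gamma(0). Sigma^2 cancels.
  numerator   = (1)*(-0.713) + (-0.713)*(0.198) = -0.854174.
  denominator = (1)^2 + (-0.713)^2 + (0.198)^2 = 1.547573.
  rho(1) = -0.854174 / 1.547573 = -0.5519.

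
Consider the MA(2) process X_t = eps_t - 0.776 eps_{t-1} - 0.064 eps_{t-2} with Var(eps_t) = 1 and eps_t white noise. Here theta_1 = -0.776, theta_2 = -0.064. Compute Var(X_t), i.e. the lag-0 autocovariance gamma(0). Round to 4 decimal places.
\gamma(0) = 1.6063

For an MA(q) process X_t = eps_t + sum_i theta_i eps_{t-i} with
Var(eps_t) = sigma^2, the variance is
  gamma(0) = sigma^2 * (1 + sum_i theta_i^2).
  sum_i theta_i^2 = (-0.776)^2 + (-0.064)^2 = 0.602176 + 0.004096 = 0.606272.
  gamma(0) = 1 * (1 + 0.606272) = 1 * 1.606272 = 1.606272, which rounds to 1.6063.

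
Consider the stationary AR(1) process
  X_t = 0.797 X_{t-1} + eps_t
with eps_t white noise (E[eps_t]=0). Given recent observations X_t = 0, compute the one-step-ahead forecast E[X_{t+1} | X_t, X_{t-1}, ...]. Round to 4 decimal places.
E[X_{t+1} \mid \mathcal F_t] = 0.0000

For an AR(p) model X_t = c + sum_i phi_i X_{t-i} + eps_t, the
one-step-ahead conditional mean is
  E[X_{t+1} | X_t, ...] = c + sum_i phi_i X_{t+1-i}.
Substitute known values:
  E[X_{t+1} | ...] = (0.797) * (0)
                   = 0.0000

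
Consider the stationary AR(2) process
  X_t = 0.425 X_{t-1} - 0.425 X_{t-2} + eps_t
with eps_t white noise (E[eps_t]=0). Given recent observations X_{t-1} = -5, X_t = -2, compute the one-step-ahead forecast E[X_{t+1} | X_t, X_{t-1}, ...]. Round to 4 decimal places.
E[X_{t+1} \mid \mathcal F_t] = 1.2750

For an AR(p) model X_t = c + sum_i phi_i X_{t-i} + eps_t, the
one-step-ahead conditional mean is
  E[X_{t+1} | X_t, ...] = c + sum_i phi_i X_{t+1-i}.
Substitute known values:
  E[X_{t+1} | ...] = (0.425) * (-2) + (-0.425) * (-5)
                   = 1.2750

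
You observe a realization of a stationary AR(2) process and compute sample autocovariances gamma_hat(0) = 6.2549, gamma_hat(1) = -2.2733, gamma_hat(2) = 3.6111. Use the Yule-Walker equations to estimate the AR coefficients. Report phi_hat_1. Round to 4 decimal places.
\hat\phi_{1} = -0.1770

The Yule-Walker equations for an AR(p) process read, in matrix form,
  Gamma_p phi = r_p,   with   (Gamma_p)_{ij} = gamma(|i - j|),
                       (r_p)_i = gamma(i),   i,j = 1..p.
Substitute the sample gammas (Toeplitz matrix and right-hand side of size 2):
  Gamma_p = [[6.2549, -2.2733], [-2.2733, 6.2549]]
  r_p     = [-2.2733, 3.6111]
Written out:
  6.2549 phi_1 - 2.2733 phi_2 = -2.2733
  -2.2733 phi_1 + 6.2549 phi_2 = 3.6111
Solve by Cramer's rule:
  det = gamma(0)^2 - gamma(1)^2 = (6.2549)^2 - (-2.2733)^2 = 39.12377401 - 5.16789289 = 33.95588112
  phi_hat_1 = [gamma(1) gamma(0) - gamma(1) gamma(2)] / det = [(-2.2733)(6.2549) - (-2.2733)(3.6111)] / 33.95588112 = -6.01015054 / 33.95588112 = -0.177
  phi_hat_2 = [gamma(0) gamma(2) - gamma(1)^2] / det = [(6.2549)(3.6111) - (-2.2733)^2] / 33.95588112 = 17.4191765 / 33.95588112 = 0.513
So phi_hat = [-0.1770, 0.5130].
Therefore phi_hat_1 = -0.1770.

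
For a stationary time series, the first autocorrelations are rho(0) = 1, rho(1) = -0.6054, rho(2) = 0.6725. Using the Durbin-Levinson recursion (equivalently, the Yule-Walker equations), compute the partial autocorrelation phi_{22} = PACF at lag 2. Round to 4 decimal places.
\phi_{22} = 0.4830

The PACF at lag k is phi_{kk}, the last component of the solution
to the Yule-Walker system G_k phi = r_k where
  (G_k)_{ij} = rho(|i - j|), (r_k)_i = rho(i), i,j = 1..k.
Equivalently, Durbin-Levinson gives phi_{kk} iteratively:
  phi_{11} = rho(1)
  phi_{kk} = [rho(k) - sum_{j=1..k-1} phi_{k-1,j} rho(k-j)]
            / [1 - sum_{j=1..k-1} phi_{k-1,j} rho(j)],
  phi_{k,j} = phi_{k-1,j} - phi_{kk} phi_{k-1,k-j},  j = 1..k-1.
Step k = 1:
  phi_11 = rho(1) = -0.6054.
Step k = 2:
  phi_22 = [rho(2) - phi_11 rho(1)] / [1 - phi_11 rho(1)] = [0.6725 - (-0.6054)(-0.6054)] / [1 - (-0.6054)(-0.6054)]
         = 0.30599084 / 0.63349084 = 0.483.
Therefore phi_{22} = 0.4830.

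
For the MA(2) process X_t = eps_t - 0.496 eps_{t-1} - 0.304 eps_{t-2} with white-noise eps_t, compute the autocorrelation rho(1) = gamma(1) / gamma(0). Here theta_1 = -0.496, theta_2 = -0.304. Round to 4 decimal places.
\rho(1) = -0.2579

For an MA(q) process with theta_0 = 1, the autocovariance is
  gamma(k) = sigma^2 * sum_{i=0..q-k} theta_i * theta_{i+k},
and rho(k) = gamma(k) / gamma(0). Sigma^2 cancels.
  numerator   = (1)*(-0.496) + (-0.496)*(-0.304) = -0.345216.
  denominator = (1)^2 + (-0.496)^2 + (-0.304)^2 = 1.338432.
  rho(1) = -0.345216 / 1.338432 = -0.2579.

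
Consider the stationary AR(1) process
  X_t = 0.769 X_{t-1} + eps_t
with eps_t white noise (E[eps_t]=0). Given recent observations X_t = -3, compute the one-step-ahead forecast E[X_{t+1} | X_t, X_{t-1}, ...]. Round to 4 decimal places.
E[X_{t+1} \mid \mathcal F_t] = -2.3070

For an AR(p) model X_t = c + sum_i phi_i X_{t-i} + eps_t, the
one-step-ahead conditional mean is
  E[X_{t+1} | X_t, ...] = c + sum_i phi_i X_{t+1-i}.
Substitute known values:
  E[X_{t+1} | ...] = (0.769) * (-3)
                   = -2.3070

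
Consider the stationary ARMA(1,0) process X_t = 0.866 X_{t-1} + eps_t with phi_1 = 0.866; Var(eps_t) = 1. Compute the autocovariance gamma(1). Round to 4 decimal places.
\gamma(1) = 3.4634

Multiply the model equation by X_{t-k} and take expectations. With theta_0 = psi_0 = 1 and psi_j the MA(infinity) weights, this gives
  gamma(k) - sum_i phi_i gamma(k-i) = c_k,
  c_k = sigma^2 * sum_{j=k..q} theta_j psi_{j-k}   (c_k = 0 for k > q),
using gamma(-m) = gamma(m).
Pure AR (q = 0): c_0 = sigma^2 = 1, c_k = 0 for k >= 1.
Equations for k = 0 and k = 1 (AR order 1):
  gamma(0) = phi_1 gamma(1) + c_0
  gamma(1) = phi_1 gamma(0) + c_1
Substituting the second into the first: gamma(0) (1 - phi_1^2) = c_0 + phi_1 c_1, so
  gamma(0) = c_0 / (1 - phi_1^2) = 1 / (1 - (0.866)^2) = 1 / 0.250044 = 3.999296.
  gamma(1) = phi_1 gamma(0) = (0.866)(3.999296) = 3.46339.
Therefore gamma(1) = 3.4634 (to 4 decimal places).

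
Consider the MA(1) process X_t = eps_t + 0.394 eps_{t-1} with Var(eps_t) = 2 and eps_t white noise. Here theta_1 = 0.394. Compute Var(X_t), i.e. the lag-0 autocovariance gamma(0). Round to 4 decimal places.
\gamma(0) = 2.3105

For an MA(q) process X_t = eps_t + sum_i theta_i eps_{t-i} with
Var(eps_t) = sigma^2, the variance is
  gamma(0) = sigma^2 * (1 + sum_i theta_i^2).
  sum_i theta_i^2 = (0.394)^2 = 0.155236.
  gamma(0) = 2 * (1 + 0.155236) = 2 * 1.155236 = 2.310472, which rounds to 2.3105.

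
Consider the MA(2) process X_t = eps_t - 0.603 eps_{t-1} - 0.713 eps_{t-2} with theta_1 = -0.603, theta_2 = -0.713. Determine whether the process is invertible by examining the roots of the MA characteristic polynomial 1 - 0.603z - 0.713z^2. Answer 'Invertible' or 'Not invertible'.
\text{Not invertible}

The MA(q) characteristic polynomial is P(z) = 1 - 0.603z - 0.713z^2.
Invertibility requires all roots to lie outside the unit circle, i.e. |z| > 1 for every root.
Set 1 + (-0.603) z + (-0.713) z^2 = 0, i.e. a z^2 + b z + c = 0 with a = -0.713, b = -0.603, c = 1.
Discriminant D = b^2 - 4ac = (-0.603)^2 - 4*(-0.713)*1 = 0.363609 - (-2.852) = 3.215609.
D >= 0, so the roots are real: z = (-b +/- sqrt(D)) / (2a) = (0.603 +/- 1.793212) / (-1.426).
  z_1 = (0.603 + 1.793212) / (-1.426) = -1.6804,   |z_1| = 1.6804.
  z_2 = (0.603 - 1.793212) / (-1.426) = 0.8347,   |z_2| = 0.8347.
Moduli of all roots: 1.6804, 0.8347.
All moduli strictly greater than 1? No.
Verdict: Not invertible.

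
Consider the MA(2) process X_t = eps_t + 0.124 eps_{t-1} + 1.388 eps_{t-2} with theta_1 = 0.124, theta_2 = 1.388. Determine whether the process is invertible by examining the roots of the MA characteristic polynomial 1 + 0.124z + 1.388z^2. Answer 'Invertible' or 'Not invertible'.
\text{Not invertible}

The MA(q) characteristic polynomial is P(z) = 1 + 0.124z + 1.388z^2.
Invertibility requires all roots to lie outside the unit circle, i.e. |z| > 1 for every root.
Set 1 + (0.124) z + (1.388) z^2 = 0, i.e. a z^2 + b z + c = 0 with a = 1.388, b = 0.124, c = 1.
Discriminant D = b^2 - 4ac = (0.124)^2 - 4*(1.388)*1 = 0.015376 - (5.552) = -5.536624.
D < 0, so the roots are the complex-conjugate pair z = (-b +/- i sqrt(-D)) / (2a) = -0.0447 +/- 0.8476i.
For a conjugate pair |z|^2 = z * conj(z) = (product of roots) = c/a = 1/(1.388) = 0.720461, so |z| = sqrt(0.720461) = 0.8488 for both roots.
Moduli of all roots: 0.8488, 0.8488.
All moduli strictly greater than 1? No.
Verdict: Not invertible.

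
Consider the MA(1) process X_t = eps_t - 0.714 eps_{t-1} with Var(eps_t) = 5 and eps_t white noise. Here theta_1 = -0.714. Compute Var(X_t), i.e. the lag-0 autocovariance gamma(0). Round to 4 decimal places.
\gamma(0) = 7.5490

For an MA(q) process X_t = eps_t + sum_i theta_i eps_{t-i} with
Var(eps_t) = sigma^2, the variance is
  gamma(0) = sigma^2 * (1 + sum_i theta_i^2).
  sum_i theta_i^2 = (-0.714)^2 = 0.509796.
  gamma(0) = 5 * (1 + 0.509796) = 5 * 1.509796 = 7.54898, which rounds to 7.5490.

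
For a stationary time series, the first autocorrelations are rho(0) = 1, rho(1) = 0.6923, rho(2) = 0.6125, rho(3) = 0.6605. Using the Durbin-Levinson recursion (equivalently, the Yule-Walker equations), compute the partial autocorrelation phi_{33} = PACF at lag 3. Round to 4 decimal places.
\phi_{33} = 0.3449

The PACF at lag k is phi_{kk}, the last component of the solution
to the Yule-Walker system G_k phi = r_k where
  (G_k)_{ij} = rho(|i - j|), (r_k)_i = rho(i), i,j = 1..k.
Equivalently, Durbin-Levinson gives phi_{kk} iteratively:
  phi_{11} = rho(1)
  phi_{kk} = [rho(k) - sum_{j=1..k-1} phi_{k-1,j} rho(k-j)]
            / [1 - sum_{j=1..k-1} phi_{k-1,j} rho(j)],
  phi_{k,j} = phi_{k-1,j} - phi_{kk} phi_{k-1,k-j},  j = 1..k-1.
Step k = 1:
  phi_11 = rho(1) = 0.6923.
Step k = 2:
  phi_22 = [rho(2) - phi_11 rho(1)] / [1 - phi_11 rho(1)] = [0.6125 - (0.6923)(0.6923)] / [1 - (0.6923)(0.6923)]
         = 0.13322071 / 0.52072071 = 0.255839.
  Update: phi_21 = phi_11 - phi_22 phi_11 = 0.6923 - (0.255839)(0.6923) = 0.515183.
Step k = 3:
  phi_33 = [rho(3) - phi_21 rho(2) - phi_22 rho(1)] / [1 - phi_21 rho(1) - phi_22 rho(2)]
    numerator   = 0.6605 - (0.515183)(0.6125) - (0.255839)(0.6923) = 0.16783326
    denominator = 1 - (0.515183)(0.6923) - (0.255839)(0.6125) = 0.48663765
  phi_33 = 0.16783326 / 0.48663765 = 0.3449.
Therefore phi_{33} = 0.3449.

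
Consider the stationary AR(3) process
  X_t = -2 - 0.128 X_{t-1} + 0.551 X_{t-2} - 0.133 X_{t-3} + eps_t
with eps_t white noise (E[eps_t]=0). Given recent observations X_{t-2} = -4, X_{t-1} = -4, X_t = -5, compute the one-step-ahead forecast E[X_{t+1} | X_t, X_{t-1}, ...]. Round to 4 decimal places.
E[X_{t+1} \mid \mathcal F_t] = -3.0320

For an AR(p) model X_t = c + sum_i phi_i X_{t-i} + eps_t, the
one-step-ahead conditional mean is
  E[X_{t+1} | X_t, ...] = c + sum_i phi_i X_{t+1-i}.
Substitute known values:
  E[X_{t+1} | ...] = -2 + (-0.128) * (-5) + (0.551) * (-4) + (-0.133) * (-4)
                   = -3.0320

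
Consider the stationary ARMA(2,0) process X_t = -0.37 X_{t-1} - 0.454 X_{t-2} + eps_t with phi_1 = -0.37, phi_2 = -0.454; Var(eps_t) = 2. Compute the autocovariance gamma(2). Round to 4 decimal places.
\gamma(2) = -0.9693

Multiply the model equation by X_{t-k} and take expectations. With theta_0 = psi_0 = 1 and psi_j the MA(infinity) weights, this gives
  gamma(k) - sum_i phi_i gamma(k-i) = c_k,
  c_k = sigma^2 * sum_{j=k..q} theta_j psi_{j-k}   (c_k = 0 for k > q),
using gamma(-m) = gamma(m).
Pure AR (q = 0): c_0 = sigma^2 = 2, c_k = 0 for k >= 1.
Equations for k = 0, 1, 2 (AR order 2, c_2 = 0):
  (E0) gamma(0) = phi_1 gamma(1) + phi_2 gamma(2) + c_0
  (E1) gamma(1) = phi_1 gamma(0) + phi_2 gamma(1) + c_1
  (E2) gamma(2) = phi_1 gamma(1) + phi_2 gamma(0)
From (E1): gamma(1) = A gamma(0) + B with
  A = phi_1 / (1 - phi_2) = -0.37 / 1.454 = -0.25447,   B = c_1 / (1 - phi_2) = 0 / 1.454 = 0.
Insert (E2) into (E0): gamma(0) (1 - phi_2^2) = phi_1 (1 + phi_2) gamma(1) + c_0.
  phi_1 (1 + phi_2) = (-0.37)(0.546) = -0.20202,   1 - phi_2^2 = 0.793884.
Replace gamma(1) by A gamma(0) + B and collect gamma(0):
  gamma(0) [0.793884 - (-0.20202)(-0.25447)] = c_0 = 2
  gamma(0) * 0.742476 = 2
  gamma(0) = 2 / 0.742476 = 2.69369.
  gamma(1) = A gamma(0) = (-0.25447)(2.69369) = -0.685464.
  gamma(2) = phi_1 gamma(1) + phi_2 gamma(0) = (-0.37)(-0.685464) + (-0.454)(2.69369) = -0.969313.
Therefore gamma(2) = -0.9693 (to 4 decimal places).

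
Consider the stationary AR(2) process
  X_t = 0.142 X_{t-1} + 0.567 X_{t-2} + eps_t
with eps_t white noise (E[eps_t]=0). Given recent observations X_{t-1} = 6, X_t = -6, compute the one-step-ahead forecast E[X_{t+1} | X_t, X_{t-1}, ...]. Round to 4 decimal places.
E[X_{t+1} \mid \mathcal F_t] = 2.5500

For an AR(p) model X_t = c + sum_i phi_i X_{t-i} + eps_t, the
one-step-ahead conditional mean is
  E[X_{t+1} | X_t, ...] = c + sum_i phi_i X_{t+1-i}.
Substitute known values:
  E[X_{t+1} | ...] = (0.142) * (-6) + (0.567) * (6)
                   = 2.5500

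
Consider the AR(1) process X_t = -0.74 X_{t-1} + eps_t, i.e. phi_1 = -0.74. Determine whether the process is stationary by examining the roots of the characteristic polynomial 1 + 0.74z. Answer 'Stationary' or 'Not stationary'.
\text{Stationary}

The AR(p) characteristic polynomial is P(z) = 1 + 0.74z.
Stationarity requires all roots to lie outside the unit circle, i.e. |z| > 1 for every root.
This is linear in z: 1 + (0.74) z = 0  =>  z = -1/(0.74) = -1.351351,  |z| = 1.351351.
Moduli of all roots: 1.3514.
All moduli strictly greater than 1? Yes.
Verdict: Stationary.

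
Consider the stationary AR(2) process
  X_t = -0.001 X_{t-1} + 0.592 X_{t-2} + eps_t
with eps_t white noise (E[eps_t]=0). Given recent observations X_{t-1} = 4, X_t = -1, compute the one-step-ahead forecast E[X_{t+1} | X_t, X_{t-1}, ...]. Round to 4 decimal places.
E[X_{t+1} \mid \mathcal F_t] = 2.3690

For an AR(p) model X_t = c + sum_i phi_i X_{t-i} + eps_t, the
one-step-ahead conditional mean is
  E[X_{t+1} | X_t, ...] = c + sum_i phi_i X_{t+1-i}.
Substitute known values:
  E[X_{t+1} | ...] = (-0.001) * (-1) + (0.592) * (4)
                   = 2.3690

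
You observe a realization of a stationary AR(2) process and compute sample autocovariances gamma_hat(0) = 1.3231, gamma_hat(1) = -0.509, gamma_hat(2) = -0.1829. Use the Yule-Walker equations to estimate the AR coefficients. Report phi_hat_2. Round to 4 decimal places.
\hat\phi_{2} = -0.3360

The Yule-Walker equations for an AR(p) process read, in matrix form,
  Gamma_p phi = r_p,   with   (Gamma_p)_{ij} = gamma(|i - j|),
                       (r_p)_i = gamma(i),   i,j = 1..p.
Substitute the sample gammas (Toeplitz matrix and right-hand side of size 2):
  Gamma_p = [[1.3231, -0.509], [-0.509, 1.3231]]
  r_p     = [-0.509, -0.1829]
Written out:
  1.3231 phi_1 - 0.509 phi_2 = -0.509
  -0.509 phi_1 + 1.3231 phi_2 = -0.1829
Solve by Cramer's rule:
  det = gamma(0)^2 - gamma(1)^2 = (1.3231)^2 - (-0.509)^2 = 1.75059361 - 0.259081 = 1.49151261
  phi_hat_1 = [gamma(1) gamma(0) - gamma(1) gamma(2)] / det = [(-0.509)(1.3231) - (-0.509)(-0.1829)] / 1.49151261 = -0.766554 / 1.49151261 = -0.5139
  phi_hat_2 = [gamma(0) gamma(2) - gamma(1)^2] / det = [(1.3231)(-0.1829) - (-0.509)^2] / 1.49151261 = -0.50107599 / 1.49151261 = -0.336
So phi_hat = [-0.5139, -0.3360].
Therefore phi_hat_2 = -0.3360.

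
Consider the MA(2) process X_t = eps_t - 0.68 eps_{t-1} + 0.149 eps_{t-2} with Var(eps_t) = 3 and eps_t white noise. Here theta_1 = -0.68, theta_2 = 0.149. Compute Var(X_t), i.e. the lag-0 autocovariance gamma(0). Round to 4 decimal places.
\gamma(0) = 4.4538

For an MA(q) process X_t = eps_t + sum_i theta_i eps_{t-i} with
Var(eps_t) = sigma^2, the variance is
  gamma(0) = sigma^2 * (1 + sum_i theta_i^2).
  sum_i theta_i^2 = (-0.68)^2 + (0.149)^2 = 0.4624 + 0.022201 = 0.484601.
  gamma(0) = 3 * (1 + 0.484601) = 3 * 1.484601 = 4.453803, which rounds to 4.4538.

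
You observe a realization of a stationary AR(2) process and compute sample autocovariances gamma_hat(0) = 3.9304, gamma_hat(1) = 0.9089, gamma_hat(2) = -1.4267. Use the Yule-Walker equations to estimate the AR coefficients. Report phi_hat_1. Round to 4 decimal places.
\hat\phi_{1} = 0.3330

The Yule-Walker equations for an AR(p) process read, in matrix form,
  Gamma_p phi = r_p,   with   (Gamma_p)_{ij} = gamma(|i - j|),
                       (r_p)_i = gamma(i),   i,j = 1..p.
Substitute the sample gammas (Toeplitz matrix and right-hand side of size 2):
  Gamma_p = [[3.9304, 0.9089], [0.9089, 3.9304]]
  r_p     = [0.9089, -1.4267]
Written out:
  3.9304 phi_1 + 0.9089 phi_2 = 0.9089
  0.9089 phi_1 + 3.9304 phi_2 = -1.4267
Solve by Cramer's rule:
  det = gamma(0)^2 - gamma(1)^2 = (3.9304)^2 - (0.9089)^2 = 15.44804416 - 0.82609921 = 14.62194495
  phi_hat_1 = [gamma(1) gamma(0) - gamma(1) gamma(2)] / det = [(0.9089)(3.9304) - (0.9089)(-1.4267)] / 14.62194495 = 4.86906819 / 14.62194495 = 0.333
  phi_hat_2 = [gamma(0) gamma(2) - gamma(1)^2] / det = [(3.9304)(-1.4267) - (0.9089)^2] / 14.62194495 = -6.43360089 / 14.62194495 = -0.44
So phi_hat = [0.3330, -0.4400].
Therefore phi_hat_1 = 0.3330.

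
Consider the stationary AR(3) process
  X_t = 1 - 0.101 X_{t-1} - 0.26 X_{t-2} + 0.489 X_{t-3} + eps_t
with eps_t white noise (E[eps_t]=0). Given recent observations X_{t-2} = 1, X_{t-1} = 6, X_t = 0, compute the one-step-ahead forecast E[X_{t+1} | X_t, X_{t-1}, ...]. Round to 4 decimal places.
E[X_{t+1} \mid \mathcal F_t] = -0.0710

For an AR(p) model X_t = c + sum_i phi_i X_{t-i} + eps_t, the
one-step-ahead conditional mean is
  E[X_{t+1} | X_t, ...] = c + sum_i phi_i X_{t+1-i}.
Substitute known values:
  E[X_{t+1} | ...] = 1 + (-0.101) * (0) + (-0.26) * (6) + (0.489) * (1)
                   = -0.0710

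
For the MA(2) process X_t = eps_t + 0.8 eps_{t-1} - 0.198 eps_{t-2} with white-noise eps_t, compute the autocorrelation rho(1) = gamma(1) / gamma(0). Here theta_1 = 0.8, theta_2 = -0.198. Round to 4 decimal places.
\rho(1) = 0.3821

For an MA(q) process with theta_0 = 1, the autocovariance is
  gamma(k) = sigma^2 * sum_{i=0..q-k} theta_i * theta_{i+k},
and rho(k) = gamma(k) / gamma(0). Sigma^2 cancels.
  numerator   = (1)*(0.8) + (0.8)*(-0.198) = 0.6416.
  denominator = (1)^2 + (0.8)^2 + (-0.198)^2 = 1.679204.
  rho(1) = 0.6416 / 1.679204 = 0.3821.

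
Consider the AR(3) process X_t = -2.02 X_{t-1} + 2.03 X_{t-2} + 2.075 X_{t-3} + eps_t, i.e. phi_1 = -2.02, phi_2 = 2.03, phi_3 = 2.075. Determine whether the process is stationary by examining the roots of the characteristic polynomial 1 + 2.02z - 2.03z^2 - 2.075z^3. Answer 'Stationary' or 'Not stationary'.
\text{Not stationary}

The AR(p) characteristic polynomial is P(z) = 1 + 2.02z - 2.03z^2 - 2.075z^3.
Stationarity requires all roots to lie outside the unit circle, i.e. |z| > 1 for every root.
Degree 3: look for a simple real root z0 first, then factor out (1 - z/z0) and solve the remaining quadratic.
Testing z0 = -0.4: P(-0.4) = 1 + (2.02)(-0.4) + (-2.03)(-0.4)^2 + (-2.075)(-0.4)^3
  = 1 + (-0.808) + (-0.3248) + (0.1328) = 0.  So z_0 = -0.4 is a root, |z_0| = 0.4.
Divide out the factor (1 + 2.5 z) = (1 - z/z0) (since 1/z0 = -2.5):
  P(z) = (1 + 2.5 z)(1 + (-0.48) z + (-0.83) z^2)
  [check: z-coef -0.48 - (-2.5) = 2.02; z^2-coef -0.83 - (-2.5)(-0.48) = -2.03; z^3-coef -(-2.5)(-0.83) = -2.075.]
Remaining roots from the quadratic factor 1 + (-0.48) z + (-0.83) z^2:
  Set 1 + (-0.48) z + (-0.83) z^2 = 0, i.e. a z^2 + b z + c = 0 with a = -0.83, b = -0.48, c = 1.
  Discriminant D = b^2 - 4ac = (-0.48)^2 - 4*(-0.83)*1 = 0.2304 - (-3.32) = 3.5504.
  D >= 0, so the roots are real: z = (-b +/- sqrt(D)) / (2a) = (0.48 +/- 1.884251) / (-1.66).
    z_1 = (0.48 + 1.884251) / (-1.66) = -1.4242,   |z_1| = 1.4242.
    z_2 = (0.48 - 1.884251) / (-1.66) = 0.8459,   |z_2| = 0.8459.
Moduli of all roots: 0.4000, 1.4242, 0.8459.
All moduli strictly greater than 1? No.
Verdict: Not stationary.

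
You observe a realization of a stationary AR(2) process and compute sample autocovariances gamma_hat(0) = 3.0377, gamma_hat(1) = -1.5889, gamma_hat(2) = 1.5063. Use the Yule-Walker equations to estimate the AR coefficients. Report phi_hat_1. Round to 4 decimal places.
\hat\phi_{1} = -0.3630

The Yule-Walker equations for an AR(p) process read, in matrix form,
  Gamma_p phi = r_p,   with   (Gamma_p)_{ij} = gamma(|i - j|),
                       (r_p)_i = gamma(i),   i,j = 1..p.
Substitute the sample gammas (Toeplitz matrix and right-hand side of size 2):
  Gamma_p = [[3.0377, -1.5889], [-1.5889, 3.0377]]
  r_p     = [-1.5889, 1.5063]
Written out:
  3.0377 phi_1 - 1.5889 phi_2 = -1.5889
  -1.5889 phi_1 + 3.0377 phi_2 = 1.5063
Solve by Cramer's rule:
  det = gamma(0)^2 - gamma(1)^2 = (3.0377)^2 - (-1.5889)^2 = 9.22762129 - 2.52460321 = 6.70301808
  phi_hat_1 = [gamma(1) gamma(0) - gamma(1) gamma(2)] / det = [(-1.5889)(3.0377) - (-1.5889)(1.5063)] / 6.70301808 = -2.43324146 / 6.70301808 = -0.363
  phi_hat_2 = [gamma(0) gamma(2) - gamma(1)^2] / det = [(3.0377)(1.5063) - (-1.5889)^2] / 6.70301808 = 2.0510843 / 6.70301808 = 0.306
So phi_hat = [-0.3630, 0.3060].
Therefore phi_hat_1 = -0.3630.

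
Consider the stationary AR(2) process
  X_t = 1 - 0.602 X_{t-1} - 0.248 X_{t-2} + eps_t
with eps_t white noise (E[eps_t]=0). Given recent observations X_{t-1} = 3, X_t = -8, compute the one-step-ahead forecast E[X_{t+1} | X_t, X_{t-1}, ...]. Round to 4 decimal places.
E[X_{t+1} \mid \mathcal F_t] = 5.0720

For an AR(p) model X_t = c + sum_i phi_i X_{t-i} + eps_t, the
one-step-ahead conditional mean is
  E[X_{t+1} | X_t, ...] = c + sum_i phi_i X_{t+1-i}.
Substitute known values:
  E[X_{t+1} | ...] = 1 + (-0.602) * (-8) + (-0.248) * (3)
                   = 5.0720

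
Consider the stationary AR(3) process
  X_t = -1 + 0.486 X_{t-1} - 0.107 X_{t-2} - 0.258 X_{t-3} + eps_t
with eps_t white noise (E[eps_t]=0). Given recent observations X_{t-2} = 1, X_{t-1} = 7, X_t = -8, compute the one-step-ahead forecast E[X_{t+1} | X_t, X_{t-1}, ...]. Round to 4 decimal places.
E[X_{t+1} \mid \mathcal F_t] = -5.8950

For an AR(p) model X_t = c + sum_i phi_i X_{t-i} + eps_t, the
one-step-ahead conditional mean is
  E[X_{t+1} | X_t, ...] = c + sum_i phi_i X_{t+1-i}.
Substitute known values:
  E[X_{t+1} | ...] = -1 + (0.486) * (-8) + (-0.107) * (7) + (-0.258) * (1)
                   = -5.8950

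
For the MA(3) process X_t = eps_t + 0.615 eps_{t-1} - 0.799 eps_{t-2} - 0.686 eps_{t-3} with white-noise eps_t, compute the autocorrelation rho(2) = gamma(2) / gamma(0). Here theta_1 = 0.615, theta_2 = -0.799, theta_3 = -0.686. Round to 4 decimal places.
\rho(2) = -0.4909

For an MA(q) process with theta_0 = 1, the autocovariance is
  gamma(k) = sigma^2 * sum_{i=0..q-k} theta_i * theta_{i+k},
and rho(k) = gamma(k) / gamma(0). Sigma^2 cancels.
  numerator   = (1)*(-0.799) + (0.615)*(-0.686) = -1.22089.
  denominator = (1)^2 + (0.615)^2 + (-0.799)^2 + (-0.686)^2 = 2.487222.
  rho(2) = -1.22089 / 2.487222 = -0.4909.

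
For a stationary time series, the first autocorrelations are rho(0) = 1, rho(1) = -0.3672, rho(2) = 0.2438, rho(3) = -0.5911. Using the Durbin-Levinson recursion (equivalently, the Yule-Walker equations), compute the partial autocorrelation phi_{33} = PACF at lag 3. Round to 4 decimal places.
\phi_{33} = -0.5480

The PACF at lag k is phi_{kk}, the last component of the solution
to the Yule-Walker system G_k phi = r_k where
  (G_k)_{ij} = rho(|i - j|), (r_k)_i = rho(i), i,j = 1..k.
Equivalently, Durbin-Levinson gives phi_{kk} iteratively:
  phi_{11} = rho(1)
  phi_{kk} = [rho(k) - sum_{j=1..k-1} phi_{k-1,j} rho(k-j)]
            / [1 - sum_{j=1..k-1} phi_{k-1,j} rho(j)],
  phi_{k,j} = phi_{k-1,j} - phi_{kk} phi_{k-1,k-j},  j = 1..k-1.
Step k = 1:
  phi_11 = rho(1) = -0.3672.
Step k = 2:
  phi_22 = [rho(2) - phi_11 rho(1)] / [1 - phi_11 rho(1)] = [0.2438 - (-0.3672)(-0.3672)] / [1 - (-0.3672)(-0.3672)]
         = 0.10896416 / 0.86516416 = 0.125946.
  Update: phi_21 = phi_11 - phi_22 phi_11 = -0.3672 - (0.125946)(-0.3672) = -0.320953.
Step k = 3:
  phi_33 = [rho(3) - phi_21 rho(2) - phi_22 rho(1)] / [1 - phi_21 rho(1) - phi_22 rho(2)]
    numerator   = -0.5911 - (-0.320953)(0.2438) - (0.125946)(-0.3672) = -0.46660432
    denominator = 1 - (-0.320953)(-0.3672) - (0.125946)(0.2438) = 0.85144054
  phi_33 = -0.46660432 / 0.85144054 = -0.548.
Therefore phi_{33} = -0.5480.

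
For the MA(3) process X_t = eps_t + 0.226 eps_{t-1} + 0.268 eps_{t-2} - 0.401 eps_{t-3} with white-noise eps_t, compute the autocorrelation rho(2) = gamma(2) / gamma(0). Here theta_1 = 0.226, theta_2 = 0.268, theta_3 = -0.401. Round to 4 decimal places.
\rho(2) = 0.1382

For an MA(q) process with theta_0 = 1, the autocovariance is
  gamma(k) = sigma^2 * sum_{i=0..q-k} theta_i * theta_{i+k},
and rho(k) = gamma(k) / gamma(0). Sigma^2 cancels.
  numerator   = (1)*(0.268) + (0.226)*(-0.401) = 0.177374.
  denominator = (1)^2 + (0.226)^2 + (0.268)^2 + (-0.401)^2 = 1.283701.
  rho(2) = 0.177374 / 1.283701 = 0.1382.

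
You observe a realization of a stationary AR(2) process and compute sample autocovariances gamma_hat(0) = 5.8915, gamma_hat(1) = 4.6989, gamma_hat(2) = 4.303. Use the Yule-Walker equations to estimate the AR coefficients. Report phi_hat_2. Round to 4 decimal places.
\hat\phi_{2} = 0.2590

The Yule-Walker equations for an AR(p) process read, in matrix form,
  Gamma_p phi = r_p,   with   (Gamma_p)_{ij} = gamma(|i - j|),
                       (r_p)_i = gamma(i),   i,j = 1..p.
Substitute the sample gammas (Toeplitz matrix and right-hand side of size 2):
  Gamma_p = [[5.8915, 4.6989], [4.6989, 5.8915]]
  r_p     = [4.6989, 4.303]
Written out:
  5.8915 phi_1 + 4.6989 phi_2 = 4.6989
  4.6989 phi_1 + 5.8915 phi_2 = 4.303
Solve by Cramer's rule:
  det = gamma(0)^2 - gamma(1)^2 = (5.8915)^2 - (4.6989)^2 = 34.70977225 - 22.07966121 = 12.63011104
  phi_hat_1 = [gamma(1) gamma(0) - gamma(1) gamma(2)] / det = [(4.6989)(5.8915) - (4.6989)(4.303)] / 12.63011104 = 7.46420265 / 12.63011104 = 0.591
  phi_hat_2 = [gamma(0) gamma(2) - gamma(1)^2] / det = [(5.8915)(4.303) - (4.6989)^2] / 12.63011104 = 3.27146329 / 12.63011104 = 0.259
So phi_hat = [0.5910, 0.2590].
Therefore phi_hat_2 = 0.2590.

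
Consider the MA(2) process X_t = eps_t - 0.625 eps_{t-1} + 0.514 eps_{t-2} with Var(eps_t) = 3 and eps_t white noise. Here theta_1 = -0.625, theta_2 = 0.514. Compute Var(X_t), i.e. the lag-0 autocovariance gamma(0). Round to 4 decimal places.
\gamma(0) = 4.9645

For an MA(q) process X_t = eps_t + sum_i theta_i eps_{t-i} with
Var(eps_t) = sigma^2, the variance is
  gamma(0) = sigma^2 * (1 + sum_i theta_i^2).
  sum_i theta_i^2 = (-0.625)^2 + (0.514)^2 = 0.390625 + 0.264196 = 0.654821.
  gamma(0) = 3 * (1 + 0.654821) = 3 * 1.654821 = 4.964463, which rounds to 4.9645.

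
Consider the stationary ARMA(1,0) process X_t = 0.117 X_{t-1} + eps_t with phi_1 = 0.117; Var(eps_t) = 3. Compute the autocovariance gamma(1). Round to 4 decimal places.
\gamma(1) = 0.3559

Multiply the model equation by X_{t-k} and take expectations. With theta_0 = psi_0 = 1 and psi_j the MA(infinity) weights, this gives
  gamma(k) - sum_i phi_i gamma(k-i) = c_k,
  c_k = sigma^2 * sum_{j=k..q} theta_j psi_{j-k}   (c_k = 0 for k > q),
using gamma(-m) = gamma(m).
Pure AR (q = 0): c_0 = sigma^2 = 3, c_k = 0 for k >= 1.
Equations for k = 0 and k = 1 (AR order 1):
  gamma(0) = phi_1 gamma(1) + c_0
  gamma(1) = phi_1 gamma(0) + c_1
Substituting the second into the first: gamma(0) (1 - phi_1^2) = c_0 + phi_1 c_1, so
  gamma(0) = c_0 / (1 - phi_1^2) = 3 / (1 - (0.117)^2) = 3 / 0.986311 = 3.041637.
  gamma(1) = phi_1 gamma(0) = (0.117)(3.041637) = 0.355872.
Therefore gamma(1) = 0.3559 (to 4 decimal places).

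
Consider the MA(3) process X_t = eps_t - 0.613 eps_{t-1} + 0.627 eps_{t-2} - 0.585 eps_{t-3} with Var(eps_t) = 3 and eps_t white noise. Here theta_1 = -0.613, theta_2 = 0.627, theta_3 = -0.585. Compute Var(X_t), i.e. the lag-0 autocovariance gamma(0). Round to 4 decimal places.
\gamma(0) = 6.3334

For an MA(q) process X_t = eps_t + sum_i theta_i eps_{t-i} with
Var(eps_t) = sigma^2, the variance is
  gamma(0) = sigma^2 * (1 + sum_i theta_i^2).
  sum_i theta_i^2 = (-0.613)^2 + (0.627)^2 + (-0.585)^2 = 0.375769 + 0.393129 + 0.342225 = 1.111123.
  gamma(0) = 3 * (1 + 1.111123) = 3 * 2.111123 = 6.333369, which rounds to 6.3334.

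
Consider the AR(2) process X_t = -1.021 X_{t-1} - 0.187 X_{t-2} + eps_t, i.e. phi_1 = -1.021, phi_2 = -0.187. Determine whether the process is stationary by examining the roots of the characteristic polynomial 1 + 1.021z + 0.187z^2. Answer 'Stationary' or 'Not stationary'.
\text{Stationary}

The AR(p) characteristic polynomial is P(z) = 1 + 1.021z + 0.187z^2.
Stationarity requires all roots to lie outside the unit circle, i.e. |z| > 1 for every root.
Set 1 + (1.021) z + (0.187) z^2 = 0, i.e. a z^2 + b z + c = 0 with a = 0.187, b = 1.021, c = 1.
Discriminant D = b^2 - 4ac = (1.021)^2 - 4*(0.187)*1 = 1.042441 - (0.748) = 0.294441.
D >= 0, so the roots are real: z = (-b +/- sqrt(D)) / (2a) = (-1.021 +/- 0.542624) / (0.374).
  z_1 = (-1.021 + 0.542624) / (0.374) = -1.2791,   |z_1| = 1.2791.
  z_2 = (-1.021 - 0.542624) / (0.374) = -4.1808,   |z_2| = 4.1808.
Moduli of all roots: 1.2791, 4.1808.
All moduli strictly greater than 1? Yes.
Verdict: Stationary.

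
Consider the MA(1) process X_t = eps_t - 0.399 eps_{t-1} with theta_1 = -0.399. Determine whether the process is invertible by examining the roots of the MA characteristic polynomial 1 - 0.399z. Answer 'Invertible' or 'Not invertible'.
\text{Invertible}

The MA(q) characteristic polynomial is P(z) = 1 - 0.399z.
Invertibility requires all roots to lie outside the unit circle, i.e. |z| > 1 for every root.
This is linear in z: 1 + (-0.399) z = 0  =>  z = -1/(-0.399) = 2.506266,  |z| = 2.506266.
Moduli of all roots: 2.5063.
All moduli strictly greater than 1? Yes.
Verdict: Invertible.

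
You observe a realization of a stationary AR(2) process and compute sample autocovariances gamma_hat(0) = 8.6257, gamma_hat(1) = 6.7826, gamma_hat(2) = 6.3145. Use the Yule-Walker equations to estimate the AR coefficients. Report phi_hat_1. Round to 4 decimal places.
\hat\phi_{1} = 0.5520

The Yule-Walker equations for an AR(p) process read, in matrix form,
  Gamma_p phi = r_p,   with   (Gamma_p)_{ij} = gamma(|i - j|),
                       (r_p)_i = gamma(i),   i,j = 1..p.
Substitute the sample gammas (Toeplitz matrix and right-hand side of size 2):
  Gamma_p = [[8.6257, 6.7826], [6.7826, 8.6257]]
  r_p     = [6.7826, 6.3145]
Written out:
  8.6257 phi_1 + 6.7826 phi_2 = 6.7826
  6.7826 phi_1 + 8.6257 phi_2 = 6.3145
Solve by Cramer's rule:
  det = gamma(0)^2 - gamma(1)^2 = (8.6257)^2 - (6.7826)^2 = 74.40270049 - 46.00366276 = 28.39903773
  phi_hat_1 = [gamma(1) gamma(0) - gamma(1) gamma(2)] / det = [(6.7826)(8.6257) - (6.7826)(6.3145)] / 28.39903773 = 15.67594512 / 28.39903773 = 0.552
  phi_hat_2 = [gamma(0) gamma(2) - gamma(1)^2] / det = [(8.6257)(6.3145) - (6.7826)^2] / 28.39903773 = 8.46331989 / 28.39903773 = 0.298
So phi_hat = [0.5520, 0.2980].
Therefore phi_hat_1 = 0.5520.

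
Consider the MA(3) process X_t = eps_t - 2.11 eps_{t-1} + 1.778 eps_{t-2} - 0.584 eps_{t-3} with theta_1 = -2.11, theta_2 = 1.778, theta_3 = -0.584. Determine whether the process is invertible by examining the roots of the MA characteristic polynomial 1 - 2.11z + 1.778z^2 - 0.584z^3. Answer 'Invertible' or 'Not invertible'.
\text{Invertible}

The MA(q) characteristic polynomial is P(z) = 1 - 2.11z + 1.778z^2 - 0.584z^3.
Invertibility requires all roots to lie outside the unit circle, i.e. |z| > 1 for every root.
Degree 3: look for a simple real root z0 first, then factor out (1 - z/z0) and solve the remaining quadratic.
Testing z0 = 1.25: P(1.25) = 1 + (-2.11)(1.25) + (1.778)(1.25)^2 + (-0.584)(1.25)^3
  = 1 + (-2.6375) + (2.778125) + (-1.140625) = 0.  So z_0 = 1.25 is a root, |z_0| = 1.25.
Divide out the factor (1 - 0.8 z) = (1 - z/z0) (since 1/z0 = 0.8):
  P(z) = (1 - 0.8 z)(1 + (-1.31) z + (0.73) z^2)
  [check: z-coef -1.31 - (0.8) = -2.11; z^2-coef 0.73 - (0.8)(-1.31) = 1.778; z^3-coef -(0.8)(0.73) = -0.584.]
Remaining roots from the quadratic factor 1 + (-1.31) z + (0.73) z^2:
  Set 1 + (-1.31) z + (0.73) z^2 = 0, i.e. a z^2 + b z + c = 0 with a = 0.73, b = -1.31, c = 1.
  Discriminant D = b^2 - 4ac = (-1.31)^2 - 4*(0.73)*1 = 1.7161 - (2.92) = -1.2039.
  D < 0, so the roots are the complex-conjugate pair z = (-b +/- i sqrt(-D)) / (2a) = 0.8973 +/- 0.7515i.
  For a conjugate pair |z|^2 = z * conj(z) = (product of roots) = c/a = 1/(0.73) = 1.369863, so |z| = sqrt(1.369863) = 1.1704 for both roots.
Moduli of all roots: 1.2500, 1.1704, 1.1704.
All moduli strictly greater than 1? Yes.
Verdict: Invertible.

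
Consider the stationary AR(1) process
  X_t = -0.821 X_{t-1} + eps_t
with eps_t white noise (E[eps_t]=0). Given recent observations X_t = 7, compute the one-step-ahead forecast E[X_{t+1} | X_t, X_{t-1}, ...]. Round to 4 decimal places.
E[X_{t+1} \mid \mathcal F_t] = -5.7470

For an AR(p) model X_t = c + sum_i phi_i X_{t-i} + eps_t, the
one-step-ahead conditional mean is
  E[X_{t+1} | X_t, ...] = c + sum_i phi_i X_{t+1-i}.
Substitute known values:
  E[X_{t+1} | ...] = (-0.821) * (7)
                   = -5.7470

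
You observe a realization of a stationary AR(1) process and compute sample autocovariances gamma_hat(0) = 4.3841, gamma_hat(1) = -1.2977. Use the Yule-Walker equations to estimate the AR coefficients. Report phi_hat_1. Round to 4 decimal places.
\hat\phi_{1} = -0.2960

The Yule-Walker equations for an AR(p) process read, in matrix form,
  Gamma_p phi = r_p,   with   (Gamma_p)_{ij} = gamma(|i - j|),
                       (r_p)_i = gamma(i),   i,j = 1..p.
Substitute the sample gammas (Toeplitz matrix and right-hand side of size 1):
  Gamma_p = [[4.3841]]
  r_p     = [-1.2977]
With p = 1 this is the single equation gamma(0) phi_1 = gamma(1):
  phi_hat_1 = gamma(1) / gamma(0) = -1.2977 / 4.3841 = -0.2960.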